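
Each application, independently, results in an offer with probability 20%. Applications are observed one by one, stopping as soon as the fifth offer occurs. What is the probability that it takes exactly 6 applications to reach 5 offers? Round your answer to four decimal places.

Y = trial on which the fifth success occurs; negative binomial, r=5, p=0.20.
P(Y=6) = C(5,4) · p^5 · (1−p)^1
= 5 · 0.00032 · 0.8 = 0.001280

0.0013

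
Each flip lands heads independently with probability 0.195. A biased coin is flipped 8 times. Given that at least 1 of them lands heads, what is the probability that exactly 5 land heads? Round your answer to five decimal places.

0.01000

X ~ Binomial(8, 0.195). Want P(X=5 | X≥1) = P(X=5) / P(X≥1).
P(X=5) = C(8,5)·0.195^5·0.805^3 = 0.0082366
P(X≥1) = 1 − 0.1763466 = 0.8236534
Ratio = 0.0082366 / 0.8236534 = 0.0100001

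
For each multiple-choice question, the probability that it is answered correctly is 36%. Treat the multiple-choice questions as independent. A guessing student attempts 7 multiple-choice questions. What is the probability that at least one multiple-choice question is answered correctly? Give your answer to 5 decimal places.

P(at least one) = 1 − P(none) = 1 − (1 − 0.36)^7
= 1 − 0.0439805 = 0.9560195

0.95602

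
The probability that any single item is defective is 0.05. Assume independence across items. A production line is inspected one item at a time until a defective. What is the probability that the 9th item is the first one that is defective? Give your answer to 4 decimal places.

Geometric (trials to first success), p = 0.05.
P(Y = 9) = (1−p)^8 · p = 0.66342 · 0.05 = 0.033171

0.0332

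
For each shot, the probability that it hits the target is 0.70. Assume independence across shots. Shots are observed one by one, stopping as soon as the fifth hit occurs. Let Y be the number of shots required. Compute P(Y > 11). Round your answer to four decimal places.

Needing more than 11 shots ⇔ fewer than 5 successes in the first 11. With X ~ Binomial(11, 0.70), P(Y > 11) = P(X ≤ 4).
  k=0: C(11,0)·0.70^0·0.30^11 = 0.000002
  k=1: C(11,1)·0.70^1·0.30^10 = 0.000045
  k=2: C(11,2)·0.70^2·0.30^9 = 0.000530
  k=3: C(11,3)·0.70^3·0.30^8 = 0.003713
  k=4: C(11,4)·0.70^4·0.30^7 = 0.017328
P(X ≤ 4) = 0.021619

0.0216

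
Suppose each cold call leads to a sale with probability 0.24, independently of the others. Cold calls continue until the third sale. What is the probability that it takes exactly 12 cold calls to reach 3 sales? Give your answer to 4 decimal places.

Y = trial on which the third success occurs; negative binomial, r=3, p=0.24.
P(Y=12) = C(11,2) · p^3 · (1−p)^9
= 55 · 0.013824 · 0.084591 = 0.064316

0.0643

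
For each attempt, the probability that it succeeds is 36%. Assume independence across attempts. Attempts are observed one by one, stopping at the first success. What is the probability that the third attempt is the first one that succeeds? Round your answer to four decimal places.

0.1475

Geometric (trials to first success), p = 0.36.
P(Y = 3) = (1−p)^2 · p = 0.4096 · 0.36 = 0.147456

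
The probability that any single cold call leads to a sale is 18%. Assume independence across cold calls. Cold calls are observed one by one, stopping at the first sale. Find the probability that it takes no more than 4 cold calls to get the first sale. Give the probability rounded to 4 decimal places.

0.5479

Y = number of cold calls to the first success; geometric, p = 0.18.
P(Y ≤ 4) = 1 − (1−p)^4 = 1 − 0.452122 = 0.547878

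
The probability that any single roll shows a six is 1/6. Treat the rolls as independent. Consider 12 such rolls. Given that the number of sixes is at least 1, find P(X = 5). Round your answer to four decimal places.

0.0320

X ~ Binomial(12, 0.166667). Want P(X=5 | X≥1) = P(X=5) / P(X≥1).
P(X=5) = C(12,5)·0.166667^5·0.833333^7 = 0.028425
P(X≥1) = 1 − 0.112157 = 0.887843
Ratio = 0.028425 / 0.887843 = 0.032016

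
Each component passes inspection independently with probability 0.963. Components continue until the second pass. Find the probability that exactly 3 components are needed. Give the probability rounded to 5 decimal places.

0.06863

Y = trial on which the second success occurs; negative binomial, r=2, p=0.963.
P(Y=3) = C(2,1) · p^2 · (1−p)^1
= 2 · 0.92737 · 0.037 = 0.0686253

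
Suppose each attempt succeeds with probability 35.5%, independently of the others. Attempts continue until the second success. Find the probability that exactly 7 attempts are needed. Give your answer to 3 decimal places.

Y = trial on which the second success occurs; negative binomial, r=2, p=0.355.
P(Y=7) = C(6,1) · p^2 · (1−p)^5
= 6 · 0.12602 · 0.11163 = 0.08441

0.084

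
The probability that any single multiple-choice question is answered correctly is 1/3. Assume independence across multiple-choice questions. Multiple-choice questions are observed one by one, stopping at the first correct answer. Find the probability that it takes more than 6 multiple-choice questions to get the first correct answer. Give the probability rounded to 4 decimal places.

0.0878

Y = number of multiple-choice questions to the first success; geometric, p = 0.333333.
P(Y > 6) = P(first 6 all fail) = (1−p)^6 = 0.087791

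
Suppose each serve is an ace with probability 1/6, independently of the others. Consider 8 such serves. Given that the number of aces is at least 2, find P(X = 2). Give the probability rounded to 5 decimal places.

X ~ Binomial(8, 0.166667). Want P(X=2 | X≥2) = P(X=2) / P(X≥2).
P(X=2) = C(8,2)·0.166667^2·0.833333^6 = 0.2604762
P(X≥2) = 1 − 0.2325680 − 0.3721089 = 0.3953231
Ratio = 0.2604762 / 0.3953231 = 0.6588945

0.65889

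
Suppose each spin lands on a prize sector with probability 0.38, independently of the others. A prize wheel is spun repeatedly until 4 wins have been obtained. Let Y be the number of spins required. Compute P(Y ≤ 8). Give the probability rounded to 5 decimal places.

0.35994

Finishing within 8 spins ⇔ at least 4 successes in the first 8. With X ~ Binomial(8, 0.38), P(Y ≤ 8) = 1 − P(X ≤ 3).
  k=0: C(8,0)·0.38^0·0.62^8 = 0.0218340
  k=1: C(8,1)·0.38^1·0.62^7 = 0.1070571
  k=2: C(8,2)·0.38^2·0.62^6 = 0.2296547
  k=3: C(8,3)·0.38^3·0.62^5 = 0.2815122
1 − 0.6400580 = 0.3599420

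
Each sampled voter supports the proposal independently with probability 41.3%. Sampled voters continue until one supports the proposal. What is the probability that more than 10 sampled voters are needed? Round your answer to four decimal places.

0.0049

Y = number of sampled voters to the first success; geometric, p = 0.413.
P(Y > 10) = P(first 10 all fail) = (1−p)^10 = 0.004857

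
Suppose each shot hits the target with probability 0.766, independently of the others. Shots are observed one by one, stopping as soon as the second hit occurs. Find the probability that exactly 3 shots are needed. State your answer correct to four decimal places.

0.2746

Y = trial on which the second success occurs; negative binomial, r=2, p=0.766.
P(Y=3) = C(2,1) · p^2 · (1−p)^1
= 2 · 0.58676 · 0.234 = 0.274602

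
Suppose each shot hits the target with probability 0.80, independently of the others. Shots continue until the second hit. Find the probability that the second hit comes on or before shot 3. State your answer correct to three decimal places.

0.896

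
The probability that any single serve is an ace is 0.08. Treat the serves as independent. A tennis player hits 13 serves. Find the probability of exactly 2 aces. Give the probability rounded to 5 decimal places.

0.19950

X ~ Binomial(n=13, p=0.08).
P(X=2) = C(13,2) · p^2 · (1−p)^11
= 78 · 0.0064 · 0.39964 = 0.1994990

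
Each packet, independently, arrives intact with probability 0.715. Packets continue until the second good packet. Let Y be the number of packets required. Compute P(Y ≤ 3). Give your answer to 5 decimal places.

0.80262

Finishing within 3 packets ⇔ at least 2 successes in the first 3. With X ~ Binomial(3, 0.715), P(Y ≤ 3) = 1 − P(X ≤ 1).
  k=0: C(3,0)·0.715^0·0.285^3 = 0.0231491
  k=1: C(3,1)·0.715^1·0.285^2 = 0.1742276
1 − 0.1973767 = 0.8026233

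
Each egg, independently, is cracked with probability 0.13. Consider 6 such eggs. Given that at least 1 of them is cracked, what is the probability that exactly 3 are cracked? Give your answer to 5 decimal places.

X ~ Binomial(6, 0.13). Want P(X=3 | X≥1) = P(X=3) / P(X≥1).
P(X=3) = C(6,3)·0.13^3·0.87^3 = 0.0289346
P(X≥1) = 1 − 0.4336262 = 0.5663738
Ratio = 0.0289346 / 0.5663738 = 0.0510875

0.05109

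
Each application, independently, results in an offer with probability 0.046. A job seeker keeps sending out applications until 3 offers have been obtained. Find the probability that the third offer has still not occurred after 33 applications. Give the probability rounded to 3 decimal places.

0.807

Needing more than 33 applications ⇔ fewer than 3 successes in the first 33. With X ~ Binomial(33, 0.046), P(Y > 33) = P(X ≤ 2).
  k=0: C(33,0)·0.046^0·0.954^33 = 0.21140
  k=1: C(33,1)·0.046^1·0.954^32 = 0.33637
  k=2: C(33,2)·0.046^2·0.954^31 = 0.25951
P(X ≤ 2) = 0.80727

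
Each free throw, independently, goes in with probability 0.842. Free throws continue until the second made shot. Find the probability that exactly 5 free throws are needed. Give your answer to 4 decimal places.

Y = trial on which the second success occurs; negative binomial, r=2, p=0.842.
P(Y=5) = C(4,1) · p^2 · (1−p)^3
= 4 · 0.70896 · 0.0039443 = 0.011186

0.0112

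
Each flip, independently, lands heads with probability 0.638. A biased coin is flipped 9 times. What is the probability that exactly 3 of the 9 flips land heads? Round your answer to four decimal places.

X ~ Binomial(n=9, p=0.638).
P(X=3) = C(9,3) · p^3 · (1−p)^6
= 84 · 0.25969 · 0.0022504 = 0.049090

0.0491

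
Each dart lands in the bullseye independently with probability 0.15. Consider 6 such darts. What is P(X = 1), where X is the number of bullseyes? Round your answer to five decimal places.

0.39933

X ~ Binomial(n=6, p=0.15).
P(X=1) = C(6,1) · p^1 · (1−p)^5
= 6 · 0.15 · 0.44371 = 0.3993348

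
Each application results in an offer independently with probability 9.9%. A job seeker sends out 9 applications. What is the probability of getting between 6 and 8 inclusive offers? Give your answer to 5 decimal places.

X ~ Binomial(9, 0.099); P(6 ≤ X ≤ 8) = Σ C(9,k) p^k (1−p)^(9−k) over k:
  k=6: C(9,6)·0.099^6·0.901^3 = 0.0000578
  k=7: C(9,7)·0.099^7·0.901^2 = 0.0000027
  k=8: C(9,8)·0.099^8·0.901^1 = 0.0000001
Total = 0.0000606

0.00006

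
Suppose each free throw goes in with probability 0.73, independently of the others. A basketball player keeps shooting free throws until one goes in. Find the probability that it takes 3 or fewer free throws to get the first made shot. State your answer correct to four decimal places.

0.9803

Y = number of free throws to the first success; geometric, p = 0.73.
P(Y ≤ 3) = 1 − (1−p)^3 = 1 − 0.019683 = 0.980317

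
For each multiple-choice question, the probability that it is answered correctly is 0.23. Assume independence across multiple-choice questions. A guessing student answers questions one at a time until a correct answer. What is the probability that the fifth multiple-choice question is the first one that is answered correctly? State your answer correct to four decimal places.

0.0809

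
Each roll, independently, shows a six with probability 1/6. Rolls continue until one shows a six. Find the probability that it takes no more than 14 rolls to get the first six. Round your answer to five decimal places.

0.92211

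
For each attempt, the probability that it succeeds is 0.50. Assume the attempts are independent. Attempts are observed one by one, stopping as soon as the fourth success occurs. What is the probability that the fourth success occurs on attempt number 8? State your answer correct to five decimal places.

Y = trial on which the fourth success occurs; negative binomial, r=4, p=0.50.
P(Y=8) = C(7,3) · p^4 · (1−p)^4
= 35 · 0.0625 · 0.0625 = 0.1367188

0.13672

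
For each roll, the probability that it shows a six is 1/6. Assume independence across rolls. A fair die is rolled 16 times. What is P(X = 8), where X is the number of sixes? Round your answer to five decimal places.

0.00178

X ~ Binomial(n=16, p=0.166667).
P(X=8) = C(16,8) · p^8 · (1−p)^8
= 12870 · 5.9537e-07 · 0.23257 = 0.0017820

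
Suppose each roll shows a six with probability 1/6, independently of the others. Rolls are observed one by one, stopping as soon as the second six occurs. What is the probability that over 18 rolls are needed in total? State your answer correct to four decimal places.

Needing more than 18 rolls ⇔ fewer than 2 successes in the first 18. With X ~ Binomial(18, 0.166667), P(Y > 18) = P(X ≤ 1).
  k=0: C(18,0)·0.166667^0·0.833333^18 = 0.037561
  k=1: C(18,1)·0.166667^1·0.833333^17 = 0.135220
P(X ≤ 1) = 0.172781

0.1728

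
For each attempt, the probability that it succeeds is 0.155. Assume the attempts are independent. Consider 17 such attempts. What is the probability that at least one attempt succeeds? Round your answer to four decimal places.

P(at least one) = 1 − P(none) = 1 − (1 − 0.155)^17
= 1 − 0.057091 = 0.942909

0.9429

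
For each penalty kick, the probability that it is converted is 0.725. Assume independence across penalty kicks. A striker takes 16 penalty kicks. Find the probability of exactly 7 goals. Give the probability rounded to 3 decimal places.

0.011

X ~ Binomial(n=16, p=0.725).
P(X=7) = C(16,7) · p^7 · (1−p)^9
= 11440 · 0.10528 · 8.9949e-06 = 0.01083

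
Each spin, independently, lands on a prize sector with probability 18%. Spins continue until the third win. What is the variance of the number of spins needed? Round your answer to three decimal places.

75.926

Y = total spins until the third success; negative binomial with r=3, p=0.18.
Var(Y) = r(1−p)/p² = 3·0.82 / 0.18² = 75.92593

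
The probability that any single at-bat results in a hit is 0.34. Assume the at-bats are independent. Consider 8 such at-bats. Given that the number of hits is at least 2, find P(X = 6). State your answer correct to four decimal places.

0.0231

X ~ Binomial(8, 0.34). Want P(X=6 | X≥2) = P(X=6) / P(X≥2).
P(X=6) = C(8,6)·0.34^6·0.66^2 = 0.018842
P(X≥2) = 1 − 0.036004 − 0.148380 = 0.815616
Ratio = 0.018842 / 0.815616 = 0.023101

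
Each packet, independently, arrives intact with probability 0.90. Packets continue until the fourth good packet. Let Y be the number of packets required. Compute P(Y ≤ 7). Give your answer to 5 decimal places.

0.99727

Finishing within 7 packets ⇔ at least 4 successes in the first 7. With X ~ Binomial(7, 0.90), P(Y ≤ 7) = 1 − P(X ≤ 3).
  k=0: C(7,0)·0.90^0·0.10^7 = 0.0000001
  k=1: C(7,1)·0.90^1·0.10^6 = 0.0000063
  k=2: C(7,2)·0.90^2·0.10^5 = 0.0001701
  k=3: C(7,3)·0.90^3·0.10^4 = 0.0025515
1 − 0.0027280 = 0.9972720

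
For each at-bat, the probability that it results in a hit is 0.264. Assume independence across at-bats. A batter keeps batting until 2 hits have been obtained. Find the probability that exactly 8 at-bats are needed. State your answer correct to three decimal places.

Y = trial on which the second success occurs; negative binomial, r=2, p=0.264.
P(Y=8) = C(7,1) · p^2 · (1−p)^6
= 7 · 0.069696 · 0.15895 = 0.07755

0.078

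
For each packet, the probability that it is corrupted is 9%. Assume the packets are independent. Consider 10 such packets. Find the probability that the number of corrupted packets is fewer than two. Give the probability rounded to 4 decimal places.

0.7746

X ~ Binomial(10, 0.09); P(X ≤ 1) = Σ C(10,k) p^k (1−p)^(10−k) over k:
  k=0: C(10,0)·0.09^0·0.91^10 = 0.389416
  k=1: C(10,1)·0.09^1·0.91^9 = 0.385137
Total = 0.774553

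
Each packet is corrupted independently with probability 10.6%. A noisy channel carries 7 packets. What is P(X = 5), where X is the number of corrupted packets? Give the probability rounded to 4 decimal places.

X ~ Binomial(n=7, p=0.106).
P(X=5) = C(7,5) · p^5 · (1−p)^2
= 21 · 1.3382e-05 · 0.79924 = 0.000225

0.0002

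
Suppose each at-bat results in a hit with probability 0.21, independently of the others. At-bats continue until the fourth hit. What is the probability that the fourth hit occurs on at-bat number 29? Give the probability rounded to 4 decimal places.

Y = trial on which the fourth success occurs; negative binomial, r=4, p=0.21.
P(Y=29) = C(28,3) · p^4 · (1−p)^25
= 3276 · 0.0019448 · 0.0027585 = 0.017575

0.0176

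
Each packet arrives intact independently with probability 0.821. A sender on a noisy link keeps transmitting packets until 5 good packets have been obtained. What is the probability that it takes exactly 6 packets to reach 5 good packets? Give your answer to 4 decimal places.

Y = trial on which the fifth success occurs; negative binomial, r=5, p=0.821.
P(Y=6) = C(5,4) · p^5 · (1−p)^1
= 5 · 0.37301 · 0.179 = 0.333840

0.3338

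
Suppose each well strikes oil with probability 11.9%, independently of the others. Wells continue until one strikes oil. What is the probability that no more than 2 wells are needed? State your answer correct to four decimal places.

Y = number of wells to the first success; geometric, p = 0.119.
P(Y ≤ 2) = 1 − (1−p)^2 = 1 − 0.776161 = 0.223839

0.2238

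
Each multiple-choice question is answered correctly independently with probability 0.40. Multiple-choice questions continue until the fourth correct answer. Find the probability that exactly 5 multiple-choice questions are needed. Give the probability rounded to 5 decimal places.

Y = trial on which the fourth success occurs; negative binomial, r=4, p=0.40.
P(Y=5) = C(4,3) · p^4 · (1−p)^1
= 4 · 0.0256 · 0.6 = 0.0614400

0.06144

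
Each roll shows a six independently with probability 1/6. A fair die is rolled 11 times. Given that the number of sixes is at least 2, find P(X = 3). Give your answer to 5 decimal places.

X ~ Binomial(11, 0.166667). Want P(X=3 | X≥2) = P(X=3) / P(X≥2).
P(X=3) = C(11,3)·0.166667^3·0.833333^8 = 0.1776561
P(X≥2) = 1 − 0.1345880 − 0.2960936 = 0.5693184
Ratio = 0.1776561 / 0.5693184 = 0.3120506

0.31205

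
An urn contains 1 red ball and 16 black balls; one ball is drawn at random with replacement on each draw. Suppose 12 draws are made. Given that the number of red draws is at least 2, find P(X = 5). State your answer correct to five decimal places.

0.00236

X ~ Binomial(12, 0.058824). Want P(X=5 | X≥2) = P(X=5) / P(X≥2).
P(X=5) = C(12,5)·0.058824^5·0.941176^7 = 0.0003649
P(X≥2) = 1 − 0.4831175 − 0.3623381 = 0.1545444
Ratio = 0.0003649 / 0.1545444 = 0.0023612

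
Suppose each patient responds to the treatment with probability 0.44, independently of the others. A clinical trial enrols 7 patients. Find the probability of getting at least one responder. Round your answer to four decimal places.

P(at least one) = 1 − P(none) = 1 − (1 − 0.44)^7
= 1 − 0.017271 = 0.982729

0.9827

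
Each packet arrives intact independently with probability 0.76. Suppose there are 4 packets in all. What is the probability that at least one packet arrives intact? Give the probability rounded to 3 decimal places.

0.997

P(at least one) = 1 − P(none) = 1 − (1 − 0.76)^4
= 1 − 0.00332 = 0.99668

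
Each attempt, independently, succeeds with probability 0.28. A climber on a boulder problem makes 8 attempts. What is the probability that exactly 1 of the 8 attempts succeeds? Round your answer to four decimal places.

0.2247

X ~ Binomial(n=8, p=0.28).
P(X=1) = C(8,1) · p^1 · (1−p)^7
= 8 · 0.28 · 0.10031 = 0.224686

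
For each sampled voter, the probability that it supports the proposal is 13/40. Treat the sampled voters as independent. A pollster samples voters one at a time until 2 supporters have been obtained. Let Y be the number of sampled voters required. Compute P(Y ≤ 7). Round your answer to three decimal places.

Finishing within 7 sampled voters ⇔ at least 2 successes in the first 7. With X ~ Binomial(7, 0.325), P(Y ≤ 7) = 1 − P(X ≤ 1).
  k=0: C(7,0)·0.325^0·0.675^7 = 0.06384
  k=1: C(7,1)·0.325^1·0.675^6 = 0.21518
1 − 0.27903 = 0.72097

0.721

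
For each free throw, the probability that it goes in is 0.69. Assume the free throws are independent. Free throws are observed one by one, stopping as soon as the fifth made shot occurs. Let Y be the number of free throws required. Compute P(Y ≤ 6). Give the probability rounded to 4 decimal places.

0.3988

Finishing within 6 free throws ⇔ at least 5 successes in the first 6. With X ~ Binomial(6, 0.69), P(Y ≤ 6) = 1 − P(X ≤ 4).
  k=0: C(6,0)·0.69^0·0.31^6 = 0.000888
  k=1: C(6,1)·0.69^1·0.31^5 = 0.011852
  k=2: C(6,2)·0.69^2·0.31^4 = 0.065953
  k=3: C(6,3)·0.69^3·0.31^3 = 0.195732
  k=4: C(6,4)·0.69^4·0.31^2 = 0.326747
1 − 0.601172 = 0.398828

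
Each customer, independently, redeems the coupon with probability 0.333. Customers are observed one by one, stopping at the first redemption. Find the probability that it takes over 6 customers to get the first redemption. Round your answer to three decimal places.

0.088

Y = number of customers to the first success; geometric, p = 0.333.
P(Y > 6) = P(first 6 all fail) = (1−p)^6 = 0.08806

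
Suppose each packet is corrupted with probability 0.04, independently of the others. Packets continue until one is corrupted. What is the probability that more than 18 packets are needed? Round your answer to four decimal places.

0.4796

Y = number of packets to the first success; geometric, p = 0.04.
P(Y > 18) = P(first 18 all fail) = (1−p)^18 = 0.479603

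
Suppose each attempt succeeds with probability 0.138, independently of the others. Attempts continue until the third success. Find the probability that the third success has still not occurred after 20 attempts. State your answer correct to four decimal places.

Needing more than 20 attempts ⇔ fewer than 3 successes in the first 20. With X ~ Binomial(20, 0.138), P(Y > 20) = P(X ≤ 2).
  k=0: C(20,0)·0.138^0·0.862^20 = 0.051303
  k=1: C(20,1)·0.138^1·0.862^19 = 0.164266
  k=2: C(20,2)·0.138^2·0.862^18 = 0.249829
P(X ≤ 2) = 0.465398

0.4654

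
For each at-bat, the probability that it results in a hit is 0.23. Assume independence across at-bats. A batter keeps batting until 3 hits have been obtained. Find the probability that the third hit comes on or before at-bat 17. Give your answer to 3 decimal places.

0.786

Finishing within 17 at-bats ⇔ at least 3 successes in the first 17. With X ~ Binomial(17, 0.23), P(Y ≤ 17) = 1 − P(X ≤ 2).
  k=0: C(17,0)·0.23^0·0.77^17 = 0.01176
  k=1: C(17,1)·0.23^1·0.77^16 = 0.05971
  k=2: C(17,2)·0.23^2·0.77^15 = 0.14268
1 − 0.21414 = 0.78586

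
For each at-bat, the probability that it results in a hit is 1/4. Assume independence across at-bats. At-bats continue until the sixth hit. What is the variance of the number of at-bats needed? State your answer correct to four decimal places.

72.0000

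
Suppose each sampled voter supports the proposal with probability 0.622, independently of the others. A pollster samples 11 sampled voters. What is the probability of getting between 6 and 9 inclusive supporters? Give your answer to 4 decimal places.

X ~ Binomial(11, 0.622); P(6 ≤ X ≤ 9) = Σ C(11,k) p^k (1−p)^(11−k) over k:
  k=6: C(11,6)·0.622^6·0.378^5 = 0.206463
  k=7: C(11,7)·0.622^7·0.378^4 = 0.242669
  k=8: C(11,8)·0.622^8·0.378^3 = 0.199656
  k=9: C(11,9)·0.622^9·0.378^2 = 0.109512
Total = 0.758300

0.7583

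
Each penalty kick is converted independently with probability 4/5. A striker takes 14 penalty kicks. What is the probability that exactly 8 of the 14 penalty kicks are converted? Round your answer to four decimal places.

0.0322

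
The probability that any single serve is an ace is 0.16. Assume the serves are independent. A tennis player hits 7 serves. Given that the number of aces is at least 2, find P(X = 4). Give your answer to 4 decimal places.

0.0437

X ~ Binomial(7, 0.16). Want P(X=4 | X≥2) = P(X=4) / P(X≥2).
P(X=4) = C(7,4)·0.16^4·0.84^3 = 0.013595
P(X≥2) = 1 − 0.295090 − 0.393454 = 0.311456
Ratio = 0.013595 / 0.311456 = 0.043651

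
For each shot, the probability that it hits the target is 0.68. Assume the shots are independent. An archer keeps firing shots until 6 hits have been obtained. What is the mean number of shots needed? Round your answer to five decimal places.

8.82353

Y = total shots until the sixth success; negative binomial with r=6, p=0.68.
E[Y] = r / p = 6 / 0.68 = 8.8235294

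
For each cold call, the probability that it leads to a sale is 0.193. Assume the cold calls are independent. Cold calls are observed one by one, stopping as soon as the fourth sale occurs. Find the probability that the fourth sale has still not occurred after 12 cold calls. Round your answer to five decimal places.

Needing more than 12 cold calls ⇔ fewer than 4 successes in the first 12. With X ~ Binomial(12, 0.193), P(Y > 12) = P(X ≤ 3).
  k=0: C(12,0)·0.193^0·0.807^12 = 0.0762926
  k=1: C(12,1)·0.193^1·0.807^11 = 0.2189513
  k=2: C(12,2)·0.193^2·0.807^10 = 0.2880009
  k=3: C(12,3)·0.193^3·0.807^9 = 0.2295918
P(X ≤ 3) = 0.8128366

0.81284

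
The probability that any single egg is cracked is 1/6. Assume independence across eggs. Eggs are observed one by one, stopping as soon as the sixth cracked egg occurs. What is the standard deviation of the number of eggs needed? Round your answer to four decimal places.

13.4164

Y = total eggs until the sixth success; negative binomial with r=6, p=0.166667.
SD(Y) = √[r(1−p)/p²] = √(180.000000) = 13.416408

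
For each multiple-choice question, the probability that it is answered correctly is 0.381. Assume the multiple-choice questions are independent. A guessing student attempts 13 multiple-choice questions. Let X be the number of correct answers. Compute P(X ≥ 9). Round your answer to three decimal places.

X ~ Binomial(13, 0.381); P(X ≥ 9) = Σ C(13,k) p^k (1−p)^(13−k) over k:
  k=9: C(13,9)·0.381^9·0.619^4 = 0.01776
  k=10: C(13,10)·0.381^10·0.619^3 = 0.00437
  k=11: C(13,11)·0.381^11·0.619^2 = 0.00073
  k=12: C(13,12)·0.381^12·0.619^1 = 0.00008
  k=13: C(13,13)·0.381^13·0.619^0 = 0.00000
Total = 0.02294

0.023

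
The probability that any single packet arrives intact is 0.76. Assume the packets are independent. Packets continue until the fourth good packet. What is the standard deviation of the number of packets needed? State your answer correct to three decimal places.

Y = total packets until the fourth success; negative binomial with r=4, p=0.76.
SD(Y) = √[r(1−p)/p²] = √(1.66205) = 1.28921

1.289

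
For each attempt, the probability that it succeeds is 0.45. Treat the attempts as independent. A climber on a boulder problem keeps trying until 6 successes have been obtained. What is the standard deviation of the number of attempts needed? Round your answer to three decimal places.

4.037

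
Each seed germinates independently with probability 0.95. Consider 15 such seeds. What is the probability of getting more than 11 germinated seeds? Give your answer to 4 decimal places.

X ~ Binomial(15, 0.95); P(X ≥ 12) = Σ C(15,k) p^k (1−p)^(15−k) over k:
  k=12: C(15,12)·0.95^12·0.05^3 = 0.030733
  k=13: C(15,13)·0.95^13·0.05^2 = 0.134752
  k=14: C(15,14)·0.95^14·0.05^1 = 0.365756
  k=15: C(15,15)·0.95^15·0.05^0 = 0.463291
Total = 0.994533

0.9945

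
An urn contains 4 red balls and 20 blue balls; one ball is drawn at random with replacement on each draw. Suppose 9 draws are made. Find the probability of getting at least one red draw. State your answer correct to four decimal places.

0.8062

P(at least one) = 1 − P(none) = 1 − (1 − 0.166667)^9
= 1 − 0.193807 = 0.806193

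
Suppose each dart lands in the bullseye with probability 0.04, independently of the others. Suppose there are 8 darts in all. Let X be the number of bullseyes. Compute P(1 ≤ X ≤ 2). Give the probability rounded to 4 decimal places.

X ~ Binomial(8, 0.04); P(1 ≤ X ≤ 2) = Σ C(8,k) p^k (1−p)^(8−k) over k:
  k=1: C(8,1)·0.04^1·0.96^7 = 0.240463
  k=2: C(8,2)·0.04^2·0.96^6 = 0.035068
Total = 0.275531

0.2755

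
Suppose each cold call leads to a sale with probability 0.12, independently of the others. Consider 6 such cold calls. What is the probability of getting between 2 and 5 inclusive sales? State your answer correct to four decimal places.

X ~ Binomial(6, 0.12); P(2 ≤ X ≤ 5) = Σ C(6,k) p^k (1−p)^(6−k) over k:
  k=2: C(6,2)·0.12^2·0.88^4 = 0.129534
  k=3: C(6,3)·0.12^3·0.88^3 = 0.023552
  k=4: C(6,4)·0.12^4·0.88^2 = 0.002409
  k=5: C(6,5)·0.12^5·0.88^1 = 0.000131
Total = 0.155626

0.1556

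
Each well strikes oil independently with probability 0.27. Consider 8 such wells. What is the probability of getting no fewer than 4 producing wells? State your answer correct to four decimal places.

X ~ Binomial(8, 0.27); P(X ≥ 4) = Σ C(8,k) p^k (1−p)^(8−k) over k:
  k=4: C(8,4)·0.27^4·0.73^4 = 0.105644
  k=5: C(8,5)·0.27^5·0.73^3 = 0.031259
  k=6: C(8,6)·0.27^6·0.73^2 = 0.005781
  k=7: C(8,7)·0.27^7·0.73^1 = 0.000611
  k=8: C(8,8)·0.27^8·0.73^0 = 0.000028
Total = 0.143323

0.1433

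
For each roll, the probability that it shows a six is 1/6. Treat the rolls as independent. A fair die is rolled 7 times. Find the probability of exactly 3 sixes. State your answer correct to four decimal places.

X ~ Binomial(n=7, p=0.166667).
P(X=3) = C(7,3) · p^3 · (1−p)^4
= 35 · 0.0046296 · 0.48225 = 0.078143

0.0781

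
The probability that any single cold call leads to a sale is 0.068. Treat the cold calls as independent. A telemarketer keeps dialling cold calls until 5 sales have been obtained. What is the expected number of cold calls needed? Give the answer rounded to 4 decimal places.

73.5294

Y = total cold calls until the fifth success; negative binomial with r=5, p=0.068.
E[Y] = r / p = 5 / 0.068 = 73.529412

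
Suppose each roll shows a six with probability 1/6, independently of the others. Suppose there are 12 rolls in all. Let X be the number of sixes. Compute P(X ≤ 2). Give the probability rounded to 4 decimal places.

0.6774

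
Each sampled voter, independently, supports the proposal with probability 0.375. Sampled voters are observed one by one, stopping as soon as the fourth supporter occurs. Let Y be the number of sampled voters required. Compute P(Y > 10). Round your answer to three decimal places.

0.447

Needing more than 10 sampled voters ⇔ fewer than 4 successes in the first 10. With X ~ Binomial(10, 0.375), P(Y > 10) = P(X ≤ 3).
  k=0: C(10,0)·0.375^0·0.625^10 = 0.00909
  k=1: C(10,1)·0.375^1·0.625^9 = 0.05457
  k=2: C(10,2)·0.375^2·0.625^8 = 0.14734
  k=3: C(10,3)·0.375^3·0.625^7 = 0.23574
P(X ≤ 3) = 0.44674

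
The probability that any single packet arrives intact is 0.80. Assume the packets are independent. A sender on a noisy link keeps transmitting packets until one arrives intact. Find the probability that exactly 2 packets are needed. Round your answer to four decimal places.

Geometric (trials to first success), p = 0.80.
P(Y = 2) = (1−p)^1 · p = 0.2 · 0.80 = 0.160000

0.1600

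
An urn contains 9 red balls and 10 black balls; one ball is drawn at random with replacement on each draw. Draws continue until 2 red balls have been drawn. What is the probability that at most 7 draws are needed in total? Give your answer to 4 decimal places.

Finishing within 7 draws ⇔ at least 2 successes in the first 7. With X ~ Binomial(7, 0.473684), P(Y ≤ 7) = 1 − P(X ≤ 1).
  k=0: C(7,0)·0.473684^0·0.526316^7 = 0.011187
  k=1: C(7,1)·0.473684^1·0.526316^6 = 0.070480
1 − 0.081667 = 0.918333

0.9183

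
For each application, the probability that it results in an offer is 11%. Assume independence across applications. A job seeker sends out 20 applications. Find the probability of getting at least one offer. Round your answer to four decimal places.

0.9028

P(at least one) = 1 − P(none) = 1 − (1 − 0.11)^20
= 1 − 0.097230 = 0.902770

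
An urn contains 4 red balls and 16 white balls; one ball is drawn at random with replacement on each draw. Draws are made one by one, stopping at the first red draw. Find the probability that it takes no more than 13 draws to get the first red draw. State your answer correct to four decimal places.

Y = number of draws to the first success; geometric, p = 0.20.
P(Y ≤ 13) = 1 − (1−p)^13 = 1 − 0.054976 = 0.945024

0.9450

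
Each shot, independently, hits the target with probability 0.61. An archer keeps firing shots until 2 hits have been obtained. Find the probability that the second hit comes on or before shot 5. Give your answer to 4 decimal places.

0.9204

Finishing within 5 shots ⇔ at least 2 successes in the first 5. With X ~ Binomial(5, 0.61), P(Y ≤ 5) = 1 − P(X ≤ 1).
  k=0: C(5,0)·0.61^0·0.39^5 = 0.009022
  k=1: C(5,1)·0.61^1·0.39^4 = 0.070560
1 − 0.079582 = 0.920418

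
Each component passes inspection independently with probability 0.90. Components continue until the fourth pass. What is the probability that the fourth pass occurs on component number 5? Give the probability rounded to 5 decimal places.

Y = trial on which the fourth success occurs; negative binomial, r=4, p=0.90.
P(Y=5) = C(4,3) · p^4 · (1−p)^1
= 4 · 0.6561 · 0.1 = 0.2624400

0.26244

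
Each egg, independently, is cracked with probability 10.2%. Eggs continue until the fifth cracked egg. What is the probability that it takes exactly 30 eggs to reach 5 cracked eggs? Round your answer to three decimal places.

Y = trial on which the fifth success occurs; negative binomial, r=5, p=0.102.
P(Y=30) = C(29,4) · p^5 · (1−p)^25
= 23751 · 1.1041e-05 · 0.067906 = 0.01781

0.018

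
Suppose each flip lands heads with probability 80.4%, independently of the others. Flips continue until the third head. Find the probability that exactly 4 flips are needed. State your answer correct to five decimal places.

Y = trial on which the third success occurs; negative binomial, r=3, p=0.804.
P(Y=4) = C(3,2) · p^3 · (1−p)^1
= 3 · 0.51972 · 0.196 = 0.3055945

0.30559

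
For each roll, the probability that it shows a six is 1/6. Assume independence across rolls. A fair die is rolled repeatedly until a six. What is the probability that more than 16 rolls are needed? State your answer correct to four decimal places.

0.0541

Y = number of rolls to the first success; geometric, p = 0.166667.
P(Y > 16) = P(first 16 all fail) = (1−p)^16 = 0.054088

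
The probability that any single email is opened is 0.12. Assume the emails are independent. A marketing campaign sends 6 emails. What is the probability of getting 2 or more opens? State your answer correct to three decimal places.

0.156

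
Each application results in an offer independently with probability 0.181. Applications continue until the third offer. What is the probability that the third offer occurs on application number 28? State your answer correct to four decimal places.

Y = trial on which the third success occurs; negative binomial, r=3, p=0.181.
P(Y=28) = C(27,2) · p^3 · (1−p)^25
= 351 · 0.0059297 · 0.0067936 = 0.014140

0.0141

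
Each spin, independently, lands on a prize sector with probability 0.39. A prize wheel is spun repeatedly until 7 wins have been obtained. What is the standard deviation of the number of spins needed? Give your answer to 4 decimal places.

5.2985

Y = total spins until the seventh success; negative binomial with r=7, p=0.39.
SD(Y) = √[r(1−p)/p²] = √(28.073636) = 5.298456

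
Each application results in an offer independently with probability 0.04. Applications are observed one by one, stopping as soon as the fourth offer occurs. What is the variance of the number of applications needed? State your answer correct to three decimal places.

2400.000

Y = total applications until the fourth success; negative binomial with r=4, p=0.04.
Var(Y) = r(1−p)/p² = 4·0.96 / 0.04² = 2400.00000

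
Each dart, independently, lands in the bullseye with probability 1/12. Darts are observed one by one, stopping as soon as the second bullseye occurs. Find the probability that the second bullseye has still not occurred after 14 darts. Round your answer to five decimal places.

Needing more than 14 darts ⇔ fewer than 2 successes in the first 14. With X ~ Binomial(14, 0.083333), P(Y > 14) = P(X ≤ 1).
  k=0: C(14,0)·0.083333^0·0.916667^14 = 0.2957741
  k=1: C(14,1)·0.083333^1·0.916667^13 = 0.3764398
P(X ≤ 1) = 0.6722139

0.67221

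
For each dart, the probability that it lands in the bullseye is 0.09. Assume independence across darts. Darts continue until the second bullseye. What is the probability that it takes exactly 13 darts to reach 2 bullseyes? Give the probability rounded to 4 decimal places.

Y = trial on which the second success occurs; negative binomial, r=2, p=0.09.
P(Y=13) = C(12,1) · p^2 · (1−p)^11
= 12 · 0.0081 · 0.35437 = 0.034445

0.0344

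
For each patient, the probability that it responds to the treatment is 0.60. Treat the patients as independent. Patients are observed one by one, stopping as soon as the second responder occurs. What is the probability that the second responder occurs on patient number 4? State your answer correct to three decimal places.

0.173

Y = trial on which the second success occurs; negative binomial, r=2, p=0.60.
P(Y=4) = C(3,1) · p^2 · (1−p)^2
= 3 · 0.36 · 0.16 = 0.17280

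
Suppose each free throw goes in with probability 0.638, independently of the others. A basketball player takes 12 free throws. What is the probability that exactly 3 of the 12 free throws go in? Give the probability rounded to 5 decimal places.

0.00610

X ~ Binomial(n=12, p=0.638).
P(X=3) = C(12,3) · p^3 · (1−p)^9
= 220 · 0.25969 · 0.00010675 = 0.0060990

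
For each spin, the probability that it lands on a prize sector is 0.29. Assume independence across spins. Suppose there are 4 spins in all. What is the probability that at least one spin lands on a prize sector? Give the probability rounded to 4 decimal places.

P(at least one) = 1 − P(none) = 1 − (1 − 0.29)^4
= 1 − 0.254117 = 0.745883

0.7459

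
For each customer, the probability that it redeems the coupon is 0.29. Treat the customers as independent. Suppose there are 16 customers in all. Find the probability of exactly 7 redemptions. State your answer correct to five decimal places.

X ~ Binomial(n=16, p=0.29).
P(X=7) = C(16,7) · p^7 · (1−p)^9
= 11440 · 0.0001725 · 0.045849 = 0.0904768

0.09048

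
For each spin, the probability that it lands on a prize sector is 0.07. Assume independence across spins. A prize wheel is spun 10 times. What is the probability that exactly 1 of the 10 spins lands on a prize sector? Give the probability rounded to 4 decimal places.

0.3643

X ~ Binomial(n=10, p=0.07).
P(X=1) = C(10,1) · p^1 · (1−p)^9
= 10 · 0.07 · 0.52041 = 0.364288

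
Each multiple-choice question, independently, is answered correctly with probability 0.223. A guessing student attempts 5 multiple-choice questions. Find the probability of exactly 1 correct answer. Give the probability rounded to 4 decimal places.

0.4064

X ~ Binomial(n=5, p=0.223).
P(X=1) = C(5,1) · p^1 · (1−p)^4
= 5 · 0.223 · 0.36449 = 0.406405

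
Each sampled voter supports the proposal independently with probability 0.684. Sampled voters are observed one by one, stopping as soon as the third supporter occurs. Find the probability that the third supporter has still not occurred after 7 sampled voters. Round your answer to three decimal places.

Needing more than 7 sampled voters ⇔ fewer than 3 successes in the first 7. With X ~ Binomial(7, 0.684), P(Y > 7) = P(X ≤ 2).
  k=0: C(7,0)·0.684^0·0.316^7 = 0.00031
  k=1: C(7,1)·0.684^1·0.316^6 = 0.00477
  k=2: C(7,2)·0.684^2·0.316^5 = 0.03096
P(X ≤ 2) = 0.03604

0.036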